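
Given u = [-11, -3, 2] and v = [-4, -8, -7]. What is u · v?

u · v = (-11)·(-4) + (-3)·(-8) + 2·(-7) = 44 + 24 - 14 = 54

54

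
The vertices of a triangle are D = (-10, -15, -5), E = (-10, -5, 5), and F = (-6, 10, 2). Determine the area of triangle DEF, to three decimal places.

94.340

DE = (0, 10, 10),  DF = (4, 25, 7)
i: 10·7 - 10·25 = 70 - 250 = -180
j: 10·4 - 0·7 = 40 - 0 = 40
k: 0·25 - 10·4 = 0 - 40 = -40
DE × DF = (-180, 40, -40)
|DE × DF| = √35600 ≈ 188.6796
area = ½ · 188.6796 ≈ 94.340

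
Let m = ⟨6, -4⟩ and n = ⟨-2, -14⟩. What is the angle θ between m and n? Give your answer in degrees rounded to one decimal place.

m · n = 6·(-2) + (-4)·(-14) = -12 + 56 = 44
|m|² = 36 + 16 = 52,  |m| = √52 ≈ 7.211103
|n|² = 4 + 196 = 200,  |n| = √200 ≈ 14.142136
cos θ = 44 / (7.211103 · 14.142136) ≈ 0.43146
θ = arccos(0.43146) ≈ 64.4°

64.4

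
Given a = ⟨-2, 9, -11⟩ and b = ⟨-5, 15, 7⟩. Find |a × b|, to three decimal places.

i: 9·7 - (-11)·15 = 63 - (-165) = 228
j: (-11)·(-5) - (-2)·7 = 55 - (-14) = 69
k: (-2)·15 - 9·(-5) = -30 - (-45) = 15
a × b = (228, 69, 15)
|a × b| = √(228² + 69² + 15²) = √56970 ≈ 238.6839

238.684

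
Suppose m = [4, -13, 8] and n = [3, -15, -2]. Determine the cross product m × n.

i: (-13)·(-2) - 8·(-15) = 26 - (-120) = 146
j: 8·3 - 4·(-2) = 24 - (-8) = 32
k: 4·(-15) - (-13)·3 = -60 - (-39) = -21
m × n = (146, 32, -21)

(146, 32, -21)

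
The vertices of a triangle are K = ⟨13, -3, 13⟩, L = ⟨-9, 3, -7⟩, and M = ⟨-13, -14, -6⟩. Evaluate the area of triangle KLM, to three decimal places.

264.747

KL = (-22, 6, -20),  KM = (-26, -11, -19)
i: 6·(-19) - (-20)·(-11) = -114 - 220 = -334
j: (-20)·(-26) - (-22)·(-19) = 520 - 418 = 102
k: (-22)·(-11) - 6·(-26) = 242 - (-156) = 398
KL × KM = (-334, 102, 398)
|KL × KM| = √280364 ≈ 529.4941
area = ½ · 529.4941 ≈ 264.747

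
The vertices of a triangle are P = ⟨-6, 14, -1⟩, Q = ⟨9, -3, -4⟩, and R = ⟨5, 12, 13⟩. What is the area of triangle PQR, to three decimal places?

PQ = (15, -17, -3),  PR = (11, -2, 14)
i: (-17)·14 - (-3)·(-2) = -238 - 6 = -244
j: (-3)·11 - 15·14 = -33 - 210 = -243
k: 15·(-2) - (-17)·11 = -30 - (-187) = 157
PQ × PR = (-244, -243, 157)
|PQ × PR| = √143234 ≈ 378.4627
area = ½ · 378.4627 ≈ 189.231

189.231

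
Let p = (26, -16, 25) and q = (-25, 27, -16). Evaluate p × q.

i: (-16)·(-16) - 25·27 = 256 - 675 = -419
j: 25·(-25) - 26·(-16) = -625 - (-416) = -209
k: 26·27 - (-16)·(-25) = 702 - 400 = 302
p × q = (-419, -209, 302)

(-419, -209, 302)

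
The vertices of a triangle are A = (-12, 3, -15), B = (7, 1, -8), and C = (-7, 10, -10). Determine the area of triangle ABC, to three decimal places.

82.961

AB = (19, -2, 7),  AC = (5, 7, 5)
i: (-2)·5 - 7·7 = -10 - 49 = -59
j: 7·5 - 19·5 = 35 - 95 = -60
k: 19·7 - (-2)·5 = 133 - (-10) = 143
AB × AC = (-59, -60, 143)
|AB × AC| = √27530 ≈ 165.9217
area = ½ · 165.9217 ≈ 82.961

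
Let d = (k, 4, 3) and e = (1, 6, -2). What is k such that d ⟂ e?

-18

d · e = k·1 + 4·6 + 3·(-2) = 18 + 1k
Set equal to 0: 1k = -18, so k = -18.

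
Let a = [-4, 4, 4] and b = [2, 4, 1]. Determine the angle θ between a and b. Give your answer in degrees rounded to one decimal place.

a · b = (-4)·2 + 4·4 + 4·1 = -8 + 16 + 4 = 12
|a|² = 16 + 16 + 16 = 48,  |a| = √48 ≈ 6.928203
|b|² = 4 + 16 + 1 = 21,  |b| = √21 ≈ 4.582576
cos θ = 12 / (6.928203 · 4.582576) ≈ 0.37796
θ = arccos(0.37796) ≈ 67.8°

67.8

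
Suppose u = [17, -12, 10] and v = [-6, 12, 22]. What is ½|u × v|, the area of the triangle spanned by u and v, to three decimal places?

297.168

i: (-12)·22 - 10·12 = -264 - 120 = -384
j: 10·(-6) - 17·22 = -60 - 374 = -434
k: 17·12 - (-12)·(-6) = 204 - 72 = 132
u × v = (-384, -434, 132)
|u × v| = √((-384)² + (-434)² + 132²) = √353236 ≈ 594.3366
area = ½ · 594.3366 ≈ 297.168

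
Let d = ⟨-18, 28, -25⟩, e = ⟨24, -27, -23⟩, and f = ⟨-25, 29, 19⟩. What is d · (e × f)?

35

e × f:
i: (-27)·19 - (-23)·29 = -513 - (-667) = 154
j: (-23)·(-25) - 24·19 = 575 - 456 = 119
k: 24·29 - (-27)·(-25) = 696 - 675 = 21
e × f = (154, 119, 21)
d · (e × f) = (-18)·154 + 28·119 + (-25)·21 = -2772 + 3332 - 525 = 35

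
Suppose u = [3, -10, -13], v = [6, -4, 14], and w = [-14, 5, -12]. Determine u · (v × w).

v × w:
i: (-4)·(-12) - 14·5 = 48 - 70 = -22
j: 14·(-14) - 6·(-12) = -196 - (-72) = -124
k: 6·5 - (-4)·(-14) = 30 - 56 = -26
v × w = (-22, -124, -26)
u · (v × w) = 3·(-22) + (-10)·(-124) + (-13)·(-26) = -66 + 1240 + 338 = 1512

1512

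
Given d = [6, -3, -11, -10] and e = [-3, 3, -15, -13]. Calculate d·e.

d · e = 6·(-3) + (-3)·3 + (-11)·(-15) + (-10)·(-13) = -18 - 9 + 165 + 130 = 268

268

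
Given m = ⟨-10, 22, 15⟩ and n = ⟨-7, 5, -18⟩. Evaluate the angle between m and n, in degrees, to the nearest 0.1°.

99.1

m · n = (-10)·(-7) + 22·5 + 15·(-18) = 70 + 110 - 270 = -90
|m|² = 100 + 484 + 225 = 809,  |m| = √809 ≈ 28.442925
|n|² = 49 + 25 + 324 = 398,  |n| = √398 ≈ 19.949937
cos θ = -90 / (28.442925 · 19.949937) ≈ -0.15861
θ = arccos(-0.15861) ≈ 99.1°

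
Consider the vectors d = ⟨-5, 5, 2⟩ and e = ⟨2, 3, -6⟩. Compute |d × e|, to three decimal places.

50.961

i: 5·(-6) - 2·3 = -30 - 6 = -36
j: 2·2 - (-5)·(-6) = 4 - 30 = -26
k: (-5)·3 - 5·2 = -15 - 10 = -25
d × e = (-36, -26, -25)
|d × e| = √((-36)² + (-26)² + (-25)²) = √2597 ≈ 50.9608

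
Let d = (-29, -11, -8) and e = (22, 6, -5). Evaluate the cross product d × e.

i: (-11)·(-5) - (-8)·6 = 55 - (-48) = 103
j: (-8)·22 - (-29)·(-5) = -176 - 145 = -321
k: (-29)·6 - (-11)·22 = -174 - (-242) = 68
d × e = (103, -321, 68)

(103, -321, 68)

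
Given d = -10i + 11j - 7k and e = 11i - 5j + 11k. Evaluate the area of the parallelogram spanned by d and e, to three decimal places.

116.301

i: 11·11 - (-7)·(-5) = 121 - 35 = 86
j: (-7)·11 - (-10)·11 = -77 - (-110) = 33
k: (-10)·(-5) - 11·11 = 50 - 121 = -71
d × e = (86, 33, -71)
|d × e| = √(86² + 33² + (-71)²) = √13526 ≈ 116.3013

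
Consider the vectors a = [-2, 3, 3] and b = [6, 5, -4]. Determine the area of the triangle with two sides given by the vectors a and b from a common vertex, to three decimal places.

20.081

i: 3·(-4) - 3·5 = -12 - 15 = -27
j: 3·6 - (-2)·(-4) = 18 - 8 = 10
k: (-2)·5 - 3·6 = -10 - 18 = -28
a × b = (-27, 10, -28)
|a × b| = √((-27)² + 10² + (-28)²) = √1613 ≈ 40.1622
area = ½ · 40.1622 ≈ 20.081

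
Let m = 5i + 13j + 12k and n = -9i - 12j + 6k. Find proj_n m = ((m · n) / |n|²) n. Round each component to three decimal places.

m · n = 5·(-9) + 13·(-12) + 12·6 = -45 - 156 + 72 = -129
|n|² = 81 + 144 + 36 = 261
proj_n m = (-129/261) · (-9, -12, 6) ≈ (4.448, 5.931, -2.966)

(4.448, 5.931, -2.966)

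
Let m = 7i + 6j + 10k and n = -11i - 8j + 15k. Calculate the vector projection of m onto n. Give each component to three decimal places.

m · n = 7·(-11) + 6·(-8) + 10·15 = -77 - 48 + 150 = 25
|n|² = 121 + 64 + 225 = 410
proj_n m = (25/410) · (-11, -8, 15) ≈ (-0.671, -0.488, 0.915)

(-0.671, -0.488, 0.915)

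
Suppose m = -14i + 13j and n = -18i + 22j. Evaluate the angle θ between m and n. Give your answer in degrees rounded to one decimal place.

m · n = (-14)·(-18) + 13·22 = 252 + 286 = 538
|m|² = 196 + 169 = 365,  |m| = √365 ≈ 19.104973
|n|² = 324 + 484 = 808,  |n| = √808 ≈ 28.425341
cos θ = 538 / (19.104973 · 28.425341) ≈ 0.99067
θ = arccos(0.99067) ≈ 7.8°

7.8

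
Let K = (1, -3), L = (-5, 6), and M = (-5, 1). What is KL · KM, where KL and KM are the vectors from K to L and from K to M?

KL = L − K = (-6, 9)
KM = M − K = (-6, 4)
KL · KM = (-6)·(-6) + 9·4 = 36 + 36 = 72

72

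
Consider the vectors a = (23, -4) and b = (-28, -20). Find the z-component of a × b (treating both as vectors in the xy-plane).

23·(-20) - (-4)·(-28) = -460 - 112 = -572

-572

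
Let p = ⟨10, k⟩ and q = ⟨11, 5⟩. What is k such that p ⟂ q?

-22

p · q = 10·11 + k·5 = 110 + 5k
Set equal to 0: 5k = -110, so k = -22.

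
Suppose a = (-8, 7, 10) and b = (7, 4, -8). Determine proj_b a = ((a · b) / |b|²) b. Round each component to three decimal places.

a · b = (-8)·7 + 7·4 + 10·(-8) = -56 + 28 - 80 = -108
|b|² = 49 + 16 + 64 = 129
proj_b a = (-108/129) · (7, 4, -8) ≈ (-5.860, -3.349, 6.698)

(-5.860, -3.349, 6.698)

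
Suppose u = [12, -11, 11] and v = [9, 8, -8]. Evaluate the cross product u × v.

(0, 195, 195)

i: (-11)·(-8) - 11·8 = 88 - 88 = 0
j: 11·9 - 12·(-8) = 99 - (-96) = 195
k: 12·8 - (-11)·9 = 96 - (-99) = 195
u × v = (0, 195, 195)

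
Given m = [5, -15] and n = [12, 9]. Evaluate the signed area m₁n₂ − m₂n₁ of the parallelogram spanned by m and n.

5·9 - (-15)·12 = 45 - (-180) = 225

225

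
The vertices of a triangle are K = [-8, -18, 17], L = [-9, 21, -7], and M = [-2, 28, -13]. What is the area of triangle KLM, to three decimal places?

168.101

KL = (-1, 39, -24),  KM = (6, 46, -30)
i: 39·(-30) - (-24)·46 = -1170 - (-1104) = -66
j: (-24)·6 - (-1)·(-30) = -144 - 30 = -174
k: (-1)·46 - 39·6 = -46 - 234 = -280
KL × KM = (-66, -174, -280)
|KL × KM| = √113032 ≈ 336.2023
area = ½ · 336.2023 ≈ 168.101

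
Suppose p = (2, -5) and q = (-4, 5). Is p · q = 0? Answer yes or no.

p · q = 2·(-4) + (-5)·5 = -8 - 25 = -33
Nonzero, so the vectors are not orthogonal.

no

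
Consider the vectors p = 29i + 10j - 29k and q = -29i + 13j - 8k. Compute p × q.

i: 10·(-8) - (-29)·13 = -80 - (-377) = 297
j: (-29)·(-29) - 29·(-8) = 841 - (-232) = 1073
k: 29·13 - 10·(-29) = 377 - (-290) = 667
p × q = (297, 1073, 667)

(297, 1073, 667)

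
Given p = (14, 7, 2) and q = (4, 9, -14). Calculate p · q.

91

p · q = 14·4 + 7·9 + 2·(-14) = 56 + 63 - 28 = 91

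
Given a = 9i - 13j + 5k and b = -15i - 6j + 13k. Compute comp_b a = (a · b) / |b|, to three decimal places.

a · b = 9·(-15) + (-13)·(-6) + 5·13 = -135 + 78 + 65 = 8
|b| = √(225 + 36 + 169) = √430 ≈ 20.7364
comp_b a = 8 / √430 ≈ 0.386

0.386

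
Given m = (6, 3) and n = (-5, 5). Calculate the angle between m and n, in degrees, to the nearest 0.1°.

108.4

m · n = 6·(-5) + 3·5 = -30 + 15 = -15
|m|² = 36 + 9 = 45,  |m| = √45 ≈ 6.708204
|n|² = 25 + 25 = 50,  |n| = √50 ≈ 7.071068
cos θ = -15 / (6.708204 · 7.071068) ≈ -0.31623
θ = arccos(-0.31623) ≈ 108.4°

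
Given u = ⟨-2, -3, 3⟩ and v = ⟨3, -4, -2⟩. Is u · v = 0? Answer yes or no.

yes

u · v = (-2)·3 + (-3)·(-4) + 3·(-2) = -6 + 12 - 6 = 0
Zero, so the vectors are orthogonal.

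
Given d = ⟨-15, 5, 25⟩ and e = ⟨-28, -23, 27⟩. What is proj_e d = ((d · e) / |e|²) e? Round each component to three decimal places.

d · e = (-15)·(-28) + 5·(-23) + 25·27 = 420 - 115 + 675 = 980
|e|² = 784 + 529 + 729 = 2042
proj_e d = (980/2042) · (-28, -23, 27) ≈ (-13.438, -11.038, 12.958)

(-13.438, -11.038, 12.958)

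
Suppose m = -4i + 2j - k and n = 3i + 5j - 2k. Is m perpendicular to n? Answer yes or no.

m · n = (-4)·3 + 2·5 + (-1)·(-2) = -12 + 10 + 2 = 0
Zero, so the vectors are orthogonal.

yes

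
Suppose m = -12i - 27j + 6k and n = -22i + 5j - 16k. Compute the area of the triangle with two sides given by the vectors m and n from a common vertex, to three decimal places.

i: (-27)·(-16) - 6·5 = 432 - 30 = 402
j: 6·(-22) - (-12)·(-16) = -132 - 192 = -324
k: (-12)·5 - (-27)·(-22) = -60 - 594 = -654
m × n = (402, -324, -654)
|m × n| = √(402² + (-324)² + (-654)²) = √694296 ≈ 833.2443
area = ½ · 833.2443 ≈ 416.622

416.622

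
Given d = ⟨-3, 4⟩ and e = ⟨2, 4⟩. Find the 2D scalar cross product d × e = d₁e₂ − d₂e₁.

(-3)·4 - 4·2 = -12 - 8 = -20

-20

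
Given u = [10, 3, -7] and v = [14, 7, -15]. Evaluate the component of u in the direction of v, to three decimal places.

12.270

u · v = 10·14 + 3·7 + (-7)·(-15) = 140 + 21 + 105 = 266
|v| = √(196 + 49 + 225) = √470 ≈ 21.6795
comp_v u = 266 / √470 ≈ 12.270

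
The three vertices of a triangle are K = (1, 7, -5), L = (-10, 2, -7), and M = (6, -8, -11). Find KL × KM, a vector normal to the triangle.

(0, -76, 190)

KL = (-11, -5, -2)
KM = (5, -15, -6)
i: (-5)·(-6) - (-2)·(-15) = 30 - 30 = 0
j: (-2)·5 - (-11)·(-6) = -10 - 66 = -76
k: (-11)·(-15) - (-5)·5 = 165 - (-25) = 190
KL × KM = (0, -76, 190)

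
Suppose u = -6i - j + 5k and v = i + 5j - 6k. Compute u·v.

u · v = (-6)·1 + (-1)·5 + 5·(-6) = -6 - 5 - 30 = -41

-41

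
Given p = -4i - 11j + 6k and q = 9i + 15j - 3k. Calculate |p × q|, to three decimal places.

80.833

i: (-11)·(-3) - 6·15 = 33 - 90 = -57
j: 6·9 - (-4)·(-3) = 54 - 12 = 42
k: (-4)·15 - (-11)·9 = -60 - (-99) = 39
p × q = (-57, 42, 39)
|p × q| = √((-57)² + 42² + 39²) = √6534 ≈ 80.8332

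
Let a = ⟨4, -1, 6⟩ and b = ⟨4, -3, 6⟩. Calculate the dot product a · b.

55

a · b = 4·4 + (-1)·(-3) + 6·6 = 16 + 3 + 36 = 55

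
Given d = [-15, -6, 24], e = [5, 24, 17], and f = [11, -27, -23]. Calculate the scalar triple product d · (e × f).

-9993

e × f:
i: 24·(-23) - 17·(-27) = -552 - (-459) = -93
j: 17·11 - 5·(-23) = 187 - (-115) = 302
k: 5·(-27) - 24·11 = -135 - 264 = -399
e × f = (-93, 302, -399)
d · (e × f) = (-15)·(-93) + (-6)·302 + 24·(-399) = 1395 - 1812 - 9576 = -9993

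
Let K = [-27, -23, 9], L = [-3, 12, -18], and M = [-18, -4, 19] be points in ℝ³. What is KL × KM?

KL = (24, 35, -27)
KM = (9, 19, 10)
i: 35·10 - (-27)·19 = 350 - (-513) = 863
j: (-27)·9 - 24·10 = -243 - 240 = -483
k: 24·19 - 35·9 = 456 - 315 = 141
KL × KM = (863, -483, 141)

(863, -483, 141)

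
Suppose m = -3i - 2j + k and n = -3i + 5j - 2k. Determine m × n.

i: (-2)·(-2) - 1·5 = 4 - 5 = -1
j: 1·(-3) - (-3)·(-2) = -3 - 6 = -9
k: (-3)·5 - (-2)·(-3) = -15 - 6 = -21
m × n = (-1, -9, -21)

(-1, -9, -21)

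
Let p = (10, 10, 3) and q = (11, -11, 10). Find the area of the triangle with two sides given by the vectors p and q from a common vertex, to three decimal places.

i: 10·10 - 3·(-11) = 100 - (-33) = 133
j: 3·11 - 10·10 = 33 - 100 = -67
k: 10·(-11) - 10·11 = -110 - 110 = -220
p × q = (133, -67, -220)
|p × q| = √(133² + (-67)² + (-220)²) = √70578 ≈ 265.6652
area = ½ · 265.6652 ≈ 132.833

132.833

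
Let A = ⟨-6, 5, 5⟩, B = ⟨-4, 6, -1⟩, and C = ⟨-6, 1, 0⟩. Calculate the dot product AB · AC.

AB = B − A = (2, 1, -6)
AC = C − A = (0, -4, -5)
AB · AC = 2·0 + 1·(-4) + (-6)·(-5) = 0 - 4 + 30 = 26

26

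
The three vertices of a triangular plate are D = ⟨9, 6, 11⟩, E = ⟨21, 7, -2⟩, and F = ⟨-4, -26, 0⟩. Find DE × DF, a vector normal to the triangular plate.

(-427, 301, -371)

DE = (12, 1, -13)
DF = (-13, -32, -11)
i: 1·(-11) - (-13)·(-32) = -11 - 416 = -427
j: (-13)·(-13) - 12·(-11) = 169 - (-132) = 301
k: 12·(-32) - 1·(-13) = -384 - (-13) = -371
DE × DF = (-427, 301, -371)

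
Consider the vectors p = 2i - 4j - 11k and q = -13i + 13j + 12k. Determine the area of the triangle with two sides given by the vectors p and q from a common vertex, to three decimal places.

77.237

i: (-4)·12 - (-11)·13 = -48 - (-143) = 95
j: (-11)·(-13) - 2·12 = 143 - 24 = 119
k: 2·13 - (-4)·(-13) = 26 - 52 = -26
p × q = (95, 119, -26)
|p × q| = √(95² + 119² + (-26)²) = √23862 ≈ 154.4733
area = ½ · 154.4733 ≈ 77.237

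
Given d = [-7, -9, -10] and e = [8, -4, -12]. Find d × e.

(68, -164, 100)

i: (-9)·(-12) - (-10)·(-4) = 108 - 40 = 68
j: (-10)·8 - (-7)·(-12) = -80 - 84 = -164
k: (-7)·(-4) - (-9)·8 = 28 - (-72) = 100
d × e = (68, -164, 100)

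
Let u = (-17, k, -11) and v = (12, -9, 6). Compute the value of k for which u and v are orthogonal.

-30

u · v = (-17)·12 + k·(-9) + (-11)·6 = -270 - 9k
Set equal to 0: -9k = 270, so k = -30.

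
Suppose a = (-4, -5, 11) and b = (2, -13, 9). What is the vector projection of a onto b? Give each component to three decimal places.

a · b = (-4)·2 + (-5)·(-13) + 11·9 = -8 + 65 + 99 = 156
|b|² = 4 + 169 + 81 = 254
proj_b a = (156/254) · (2, -13, 9) ≈ (1.228, -7.984, 5.528)

(1.228, -7.984, 5.528)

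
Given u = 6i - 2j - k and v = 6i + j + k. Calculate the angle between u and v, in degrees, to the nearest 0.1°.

33.3

u · v = 6·6 + (-2)·1 + (-1)·1 = 36 - 2 - 1 = 33
|u|² = 36 + 4 + 1 = 41,  |u| = √41 ≈ 6.403124
|v|² = 36 + 1 + 1 = 38,  |v| = √38 ≈ 6.164414
cos θ = 33 / (6.403124 · 6.164414) ≈ 0.83605
θ = arccos(0.83605) ≈ 33.3°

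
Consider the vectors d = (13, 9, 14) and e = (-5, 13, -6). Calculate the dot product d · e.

d · e = 13·(-5) + 9·13 + 14·(-6) = -65 + 117 - 84 = -32

-32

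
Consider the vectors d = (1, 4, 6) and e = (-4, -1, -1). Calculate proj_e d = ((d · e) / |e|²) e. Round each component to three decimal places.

d · e = 1·(-4) + 4·(-1) + 6·(-1) = -4 - 4 - 6 = -14
|e|² = 16 + 1 + 1 = 18
proj_e d = (-14/18) · (-4, -1, -1) ≈ (3.111, 0.778, 0.778)

(3.111, 0.778, 0.778)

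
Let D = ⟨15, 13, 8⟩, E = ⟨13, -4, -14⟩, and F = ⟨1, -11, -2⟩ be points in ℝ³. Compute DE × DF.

(-358, 288, -190)

DE = (-2, -17, -22)
DF = (-14, -24, -10)
i: (-17)·(-10) - (-22)·(-24) = 170 - 528 = -358
j: (-22)·(-14) - (-2)·(-10) = 308 - 20 = 288
k: (-2)·(-24) - (-17)·(-14) = 48 - 238 = -190
DE × DF = (-358, 288, -190)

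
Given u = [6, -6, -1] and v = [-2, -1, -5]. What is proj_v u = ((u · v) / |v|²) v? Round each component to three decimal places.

(0.067, 0.033, 0.167)

u · v = 6·(-2) + (-6)·(-1) + (-1)·(-5) = -12 + 6 + 5 = -1
|v|² = 4 + 1 + 25 = 30
proj_v u = (-1/30) · (-2, -1, -5) ≈ (0.067, 0.033, 0.167)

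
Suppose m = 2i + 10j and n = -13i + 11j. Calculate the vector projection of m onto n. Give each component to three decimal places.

m · n = 2·(-13) + 10·11 = -26 + 110 = 84
|n|² = 169 + 121 = 290
proj_n m = (84/290) · (-13, 11) ≈ (-3.766, 3.186)

(-3.766, 3.186)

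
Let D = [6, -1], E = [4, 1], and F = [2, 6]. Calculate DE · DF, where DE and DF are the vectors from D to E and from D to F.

22

DE = E − D = (-2, 2)
DF = F − D = (-4, 7)
DE · DF = (-2)·(-4) + 2·7 = 8 + 14 = 22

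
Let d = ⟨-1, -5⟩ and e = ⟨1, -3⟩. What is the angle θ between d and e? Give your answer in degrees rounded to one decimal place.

d · e = (-1)·1 + (-5)·(-3) = -1 + 15 = 14
|d|² = 1 + 25 = 26,  |d| = √26 ≈ 5.099020
|e|² = 1 + 9 = 10,  |e| = √10 ≈ 3.162278
cos θ = 14 / (5.099020 · 3.162278) ≈ 0.86824
θ = arccos(0.86824) ≈ 29.7°

29.7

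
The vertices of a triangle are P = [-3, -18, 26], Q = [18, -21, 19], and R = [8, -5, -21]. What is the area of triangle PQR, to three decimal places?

493.852

PQ = (21, -3, -7),  PR = (11, 13, -47)
i: (-3)·(-47) - (-7)·13 = 141 - (-91) = 232
j: (-7)·11 - 21·(-47) = -77 - (-987) = 910
k: 21·13 - (-3)·11 = 273 - (-33) = 306
PQ × PR = (232, 910, 306)
|PQ × PR| = √975560 ≈ 987.7044
area = ½ · 987.7044 ≈ 493.852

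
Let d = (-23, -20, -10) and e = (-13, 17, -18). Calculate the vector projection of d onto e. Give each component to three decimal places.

d · e = (-23)·(-13) + (-20)·17 + (-10)·(-18) = 299 - 340 + 180 = 139
|e|² = 169 + 289 + 324 = 782
proj_e d = (139/782) · (-13, 17, -18) ≈ (-2.311, 3.022, -3.199)

(-2.311, 3.022, -3.199)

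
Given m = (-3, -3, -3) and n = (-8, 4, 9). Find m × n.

i: (-3)·9 - (-3)·4 = -27 - (-12) = -15
j: (-3)·(-8) - (-3)·9 = 24 - (-27) = 51
k: (-3)·4 - (-3)·(-8) = -12 - 24 = -36
m × n = (-15, 51, -36)

(-15, 51, -36)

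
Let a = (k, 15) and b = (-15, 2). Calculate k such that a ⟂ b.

2

a · b = k·(-15) + 15·2 = 30 - 15k
Set equal to 0: -15k = -30, so k = 2.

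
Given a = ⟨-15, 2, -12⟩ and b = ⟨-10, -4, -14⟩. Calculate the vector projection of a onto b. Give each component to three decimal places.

(-9.936, -3.974, -13.910)

a · b = (-15)·(-10) + 2·(-4) + (-12)·(-14) = 150 - 8 + 168 = 310
|b|² = 100 + 16 + 196 = 312
proj_b a = (310/312) · (-10, -4, -14) ≈ (-9.936, -3.974, -13.910)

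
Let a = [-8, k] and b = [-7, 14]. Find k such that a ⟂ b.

-4

a · b = (-8)·(-7) + k·14 = 56 + 14k
Set equal to 0: 14k = -56, so k = -4.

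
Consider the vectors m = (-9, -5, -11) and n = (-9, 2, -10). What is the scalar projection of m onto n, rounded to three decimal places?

m · n = (-9)·(-9) + (-5)·2 + (-11)·(-10) = 81 - 10 + 110 = 181
|n| = √(81 + 4 + 100) = √185 ≈ 13.6015
comp_n m = 181 / √185 ≈ 13.307

13.307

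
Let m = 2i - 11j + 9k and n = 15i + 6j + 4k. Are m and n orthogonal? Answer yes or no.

m · n = 2·15 + (-11)·6 + 9·4 = 30 - 66 + 36 = 0
Zero, so the vectors are orthogonal.

yes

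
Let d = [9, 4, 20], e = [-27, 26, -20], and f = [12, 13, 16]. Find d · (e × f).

e × f:
i: 26·16 - (-20)·13 = 416 - (-260) = 676
j: (-20)·12 - (-27)·16 = -240 - (-432) = 192
k: (-27)·13 - 26·12 = -351 - 312 = -663
e × f = (676, 192, -663)
d · (e × f) = 9·676 + 4·192 + 20·(-663) = 6084 + 768 - 13260 = -6408

-6408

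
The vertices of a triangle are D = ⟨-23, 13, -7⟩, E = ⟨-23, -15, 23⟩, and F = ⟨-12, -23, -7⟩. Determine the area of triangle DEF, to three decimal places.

585.270

DE = (0, -28, 30),  DF = (11, -36, 0)
i: (-28)·0 - 30·(-36) = 0 - (-1080) = 1080
j: 30·11 - 0·0 = 330 - 0 = 330
k: 0·(-36) - (-28)·11 = 0 - (-308) = 308
DE × DF = (1080, 330, 308)
|DE × DF| = √1370164 ≈ 1170.5400
area = ½ · 1170.5400 ≈ 585.270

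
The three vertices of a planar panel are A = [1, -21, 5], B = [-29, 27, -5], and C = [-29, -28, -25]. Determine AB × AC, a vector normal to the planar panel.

AB = (-30, 48, -10)
AC = (-30, -7, -30)
i: 48·(-30) - (-10)·(-7) = -1440 - 70 = -1510
j: (-10)·(-30) - (-30)·(-30) = 300 - 900 = -600
k: (-30)·(-7) - 48·(-30) = 210 - (-1440) = 1650
AB × AC = (-1510, -600, 1650)

(-1510, -600, 1650)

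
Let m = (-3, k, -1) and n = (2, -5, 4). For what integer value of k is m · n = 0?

m · n = (-3)·2 + k·(-5) + (-1)·4 = -10 - 5k
Set equal to 0: -5k = 10, so k = -2.

-2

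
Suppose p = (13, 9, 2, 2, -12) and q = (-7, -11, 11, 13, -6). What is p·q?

p · q = 13·(-7) + 9·(-11) + 2·11 + 2·13 + (-12)·(-6) = -91 - 99 + 22 + 26 + 72 = -70

-70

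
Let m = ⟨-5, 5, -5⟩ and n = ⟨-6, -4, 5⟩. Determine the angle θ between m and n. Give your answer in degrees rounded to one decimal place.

m · n = (-5)·(-6) + 5·(-4) + (-5)·5 = 30 - 20 - 25 = -15
|m|² = 25 + 25 + 25 = 75,  |m| = √75 ≈ 8.660254
|n|² = 36 + 16 + 25 = 77,  |n| = √77 ≈ 8.774964
cos θ = -15 / (8.660254 · 8.774964) ≈ -0.19739
θ = arccos(-0.19739) ≈ 101.4°

101.4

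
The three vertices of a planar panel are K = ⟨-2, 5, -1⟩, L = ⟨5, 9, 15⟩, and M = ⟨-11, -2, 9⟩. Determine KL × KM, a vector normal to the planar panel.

KL = (7, 4, 16)
KM = (-9, -7, 10)
i: 4·10 - 16·(-7) = 40 - (-112) = 152
j: 16·(-9) - 7·10 = -144 - 70 = -214
k: 7·(-7) - 4·(-9) = -49 - (-36) = -13
KL × KM = (152, -214, -13)

(152, -214, -13)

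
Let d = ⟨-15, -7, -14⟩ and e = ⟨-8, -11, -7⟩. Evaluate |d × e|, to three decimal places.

i: (-7)·(-7) - (-14)·(-11) = 49 - 154 = -105
j: (-14)·(-8) - (-15)·(-7) = 112 - 105 = 7
k: (-15)·(-11) - (-7)·(-8) = 165 - 56 = 109
d × e = (-105, 7, 109)
|d × e| = √((-105)² + 7² + 109²) = √22955 ≈ 151.5091

151.509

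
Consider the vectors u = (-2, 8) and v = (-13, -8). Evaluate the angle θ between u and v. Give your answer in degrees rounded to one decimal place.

107.6

u · v = (-2)·(-13) + 8·(-8) = 26 - 64 = -38
|u|² = 4 + 64 = 68,  |u| = √68 ≈ 8.246211
|v|² = 169 + 64 = 233,  |v| = √233 ≈ 15.264338
cos θ = -38 / (8.246211 · 15.264338) ≈ -0.30189
θ = arccos(-0.30189) ≈ 107.6°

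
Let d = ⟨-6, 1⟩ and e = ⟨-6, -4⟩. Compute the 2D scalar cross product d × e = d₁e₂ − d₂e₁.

(-6)·(-4) - 1·(-6) = 24 - (-6) = 30

30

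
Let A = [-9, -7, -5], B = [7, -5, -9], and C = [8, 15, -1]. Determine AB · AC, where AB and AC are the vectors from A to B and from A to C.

300

AB = B − A = (16, 2, -4)
AC = C − A = (17, 22, 4)
AB · AC = 16·17 + 2·22 + (-4)·4 = 272 + 44 - 16 = 300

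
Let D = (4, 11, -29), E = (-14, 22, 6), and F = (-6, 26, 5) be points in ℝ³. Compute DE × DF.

(-151, 262, -160)

DE = (-18, 11, 35)
DF = (-10, 15, 34)
i: 11·34 - 35·15 = 374 - 525 = -151
j: 35·(-10) - (-18)·34 = -350 - (-612) = 262
k: (-18)·15 - 11·(-10) = -270 - (-110) = -160
DE × DF = (-151, 262, -160)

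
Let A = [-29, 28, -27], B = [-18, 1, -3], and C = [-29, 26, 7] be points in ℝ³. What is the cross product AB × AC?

AB = (11, -27, 24)
AC = (0, -2, 34)
i: (-27)·34 - 24·(-2) = -918 - (-48) = -870
j: 24·0 - 11·34 = 0 - 374 = -374
k: 11·(-2) - (-27)·0 = -22 - 0 = -22
AB × AC = (-870, -374, -22)

(-870, -374, -22)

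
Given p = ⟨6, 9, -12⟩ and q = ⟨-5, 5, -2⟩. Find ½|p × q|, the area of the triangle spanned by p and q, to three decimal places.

i: 9·(-2) - (-12)·5 = -18 - (-60) = 42
j: (-12)·(-5) - 6·(-2) = 60 - (-12) = 72
k: 6·5 - 9·(-5) = 30 - (-45) = 75
p × q = (42, 72, 75)
|p × q| = √(42² + 72² + 75²) = √12573 ≈ 112.1294
area = ½ · 112.1294 ≈ 56.065

56.065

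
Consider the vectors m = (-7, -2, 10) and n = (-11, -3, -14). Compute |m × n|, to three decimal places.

215.937

i: (-2)·(-14) - 10·(-3) = 28 - (-30) = 58
j: 10·(-11) - (-7)·(-14) = -110 - 98 = -208
k: (-7)·(-3) - (-2)·(-11) = 21 - 22 = -1
m × n = (58, -208, -1)
|m × n| = √(58² + (-208)² + (-1)²) = √46629 ≈ 215.9375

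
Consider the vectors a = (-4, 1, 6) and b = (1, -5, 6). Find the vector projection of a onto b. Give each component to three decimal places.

a · b = (-4)·1 + 1·(-5) + 6·6 = -4 - 5 + 36 = 27
|b|² = 1 + 25 + 36 = 62
proj_b a = (27/62) · (1, -5, 6) ≈ (0.435, -2.177, 2.613)

(0.435, -2.177, 2.613)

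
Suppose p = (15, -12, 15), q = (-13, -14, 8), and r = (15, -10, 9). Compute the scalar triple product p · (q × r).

1566

q × r:
i: (-14)·9 - 8·(-10) = -126 - (-80) = -46
j: 8·15 - (-13)·9 = 120 - (-117) = 237
k: (-13)·(-10) - (-14)·15 = 130 - (-210) = 340
q × r = (-46, 237, 340)
p · (q × r) = 15·(-46) + (-12)·237 + 15·340 = -690 - 2844 + 5100 = 1566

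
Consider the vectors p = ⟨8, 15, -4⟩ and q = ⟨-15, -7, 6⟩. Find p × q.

i: 15·6 - (-4)·(-7) = 90 - 28 = 62
j: (-4)·(-15) - 8·6 = 60 - 48 = 12
k: 8·(-7) - 15·(-15) = -56 - (-225) = 169
p × q = (62, 12, 169)

(62, 12, 169)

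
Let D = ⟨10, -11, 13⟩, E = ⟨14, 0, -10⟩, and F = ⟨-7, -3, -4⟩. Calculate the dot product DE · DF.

DE = E − D = (4, 11, -23)
DF = F − D = (-17, 8, -17)
DE · DF = 4·(-17) + 11·8 + (-23)·(-17) = -68 + 88 + 391 = 411

411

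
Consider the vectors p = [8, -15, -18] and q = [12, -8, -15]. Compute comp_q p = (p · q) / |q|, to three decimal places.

p · q = 8·12 + (-15)·(-8) + (-18)·(-15) = 96 + 120 + 270 = 486
|q| = √(144 + 64 + 225) = √433 ≈ 20.8087
comp_q p = 486 / √433 ≈ 23.356

23.356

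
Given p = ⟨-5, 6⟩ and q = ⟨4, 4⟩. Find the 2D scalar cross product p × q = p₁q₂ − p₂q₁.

-44

(-5)·4 - 6·4 = -20 - 24 = -44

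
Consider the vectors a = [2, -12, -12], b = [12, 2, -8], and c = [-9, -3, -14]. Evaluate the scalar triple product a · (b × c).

-2768

b × c:
i: 2·(-14) - (-8)·(-3) = -28 - 24 = -52
j: (-8)·(-9) - 12·(-14) = 72 - (-168) = 240
k: 12·(-3) - 2·(-9) = -36 - (-18) = -18
b × c = (-52, 240, -18)
a · (b × c) = 2·(-52) + (-12)·240 + (-12)·(-18) = -104 - 2880 + 216 = -2768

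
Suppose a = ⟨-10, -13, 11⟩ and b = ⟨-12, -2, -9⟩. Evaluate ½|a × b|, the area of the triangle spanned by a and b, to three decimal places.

i: (-13)·(-9) - 11·(-2) = 117 - (-22) = 139
j: 11·(-12) - (-10)·(-9) = -132 - 90 = -222
k: (-10)·(-2) - (-13)·(-12) = 20 - 156 = -136
a × b = (139, -222, -136)
|a × b| = √(139² + (-222)² + (-136)²) = √87101 ≈ 295.1288
area = ½ · 295.1288 ≈ 147.564

147.564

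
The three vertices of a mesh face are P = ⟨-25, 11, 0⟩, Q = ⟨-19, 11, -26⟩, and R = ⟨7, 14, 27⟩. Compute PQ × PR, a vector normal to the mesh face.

PQ = (6, 0, -26)
PR = (32, 3, 27)
i: 0·27 - (-26)·3 = 0 - (-78) = 78
j: (-26)·32 - 6·27 = -832 - 162 = -994
k: 6·3 - 0·32 = 18 - 0 = 18
PQ × PR = (78, -994, 18)

(78, -994, 18)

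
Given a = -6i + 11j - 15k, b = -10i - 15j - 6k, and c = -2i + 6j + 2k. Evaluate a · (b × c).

b × c:
i: (-15)·2 - (-6)·6 = -30 - (-36) = 6
j: (-6)·(-2) - (-10)·2 = 12 - (-20) = 32
k: (-10)·6 - (-15)·(-2) = -60 - 30 = -90
b × c = (6, 32, -90)
a · (b × c) = (-6)·6 + 11·32 + (-15)·(-90) = -36 + 352 + 1350 = 1666

1666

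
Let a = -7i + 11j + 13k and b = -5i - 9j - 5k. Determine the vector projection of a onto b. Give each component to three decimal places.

a · b = (-7)·(-5) + 11·(-9) + 13·(-5) = 35 - 99 - 65 = -129
|b|² = 25 + 81 + 25 = 131
proj_b a = (-129/131) · (-5, -9, -5) ≈ (4.924, 8.863, 4.924)

(4.924, 8.863, 4.924)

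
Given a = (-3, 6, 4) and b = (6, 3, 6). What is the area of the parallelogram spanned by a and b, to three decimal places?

66.068

i: 6·6 - 4·3 = 36 - 12 = 24
j: 4·6 - (-3)·6 = 24 - (-18) = 42
k: (-3)·3 - 6·6 = -9 - 36 = -45
a × b = (24, 42, -45)
|a × b| = √(24² + 42² + (-45)²) = √4365 ≈ 66.0681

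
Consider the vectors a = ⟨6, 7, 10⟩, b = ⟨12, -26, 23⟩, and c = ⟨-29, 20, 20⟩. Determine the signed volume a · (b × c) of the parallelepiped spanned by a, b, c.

-17369

b × c:
i: (-26)·20 - 23·20 = -520 - 460 = -980
j: 23·(-29) - 12·20 = -667 - 240 = -907
k: 12·20 - (-26)·(-29) = 240 - 754 = -514
b × c = (-980, -907, -514)
a · (b × c) = 6·(-980) + 7·(-907) + 10·(-514) = -5880 - 6349 - 5140 = -17369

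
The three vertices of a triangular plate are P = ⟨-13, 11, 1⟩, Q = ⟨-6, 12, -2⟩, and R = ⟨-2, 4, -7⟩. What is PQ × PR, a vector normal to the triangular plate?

(-29, 23, -60)

PQ = (7, 1, -3)
PR = (11, -7, -8)
i: 1·(-8) - (-3)·(-7) = -8 - 21 = -29
j: (-3)·11 - 7·(-8) = -33 - (-56) = 23
k: 7·(-7) - 1·11 = -49 - 11 = -60
PQ × PR = (-29, 23, -60)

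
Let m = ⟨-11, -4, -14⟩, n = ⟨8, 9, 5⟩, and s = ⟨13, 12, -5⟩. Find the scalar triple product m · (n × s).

1029

n × s:
i: 9·(-5) - 5·12 = -45 - 60 = -105
j: 5·13 - 8·(-5) = 65 - (-40) = 105
k: 8·12 - 9·13 = 96 - 117 = -21
n × s = (-105, 105, -21)
m · (n × s) = (-11)·(-105) + (-4)·105 + (-14)·(-21) = 1155 - 420 + 294 = 1029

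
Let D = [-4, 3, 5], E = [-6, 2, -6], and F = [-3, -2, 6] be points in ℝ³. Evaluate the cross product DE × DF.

(-56, -9, 11)

DE = (-2, -1, -11)
DF = (1, -5, 1)
i: (-1)·1 - (-11)·(-5) = -1 - 55 = -56
j: (-11)·1 - (-2)·1 = -11 - (-2) = -9
k: (-2)·(-5) - (-1)·1 = 10 - (-1) = 11
DE × DF = (-56, -9, 11)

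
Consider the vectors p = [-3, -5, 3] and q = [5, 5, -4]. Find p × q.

i: (-5)·(-4) - 3·5 = 20 - 15 = 5
j: 3·5 - (-3)·(-4) = 15 - 12 = 3
k: (-3)·5 - (-5)·5 = -15 - (-25) = 10
p × q = (5, 3, 10)

(5, 3, 10)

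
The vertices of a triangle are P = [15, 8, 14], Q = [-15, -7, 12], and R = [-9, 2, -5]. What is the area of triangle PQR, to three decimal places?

PQ = (-30, -15, -2),  PR = (-24, -6, -19)
i: (-15)·(-19) - (-2)·(-6) = 285 - 12 = 273
j: (-2)·(-24) - (-30)·(-19) = 48 - 570 = -522
k: (-30)·(-6) - (-15)·(-24) = 180 - 360 = -180
PQ × PR = (273, -522, -180)
|PQ × PR| = √379413 ≈ 615.9651
area = ½ · 615.9651 ≈ 307.983

307.983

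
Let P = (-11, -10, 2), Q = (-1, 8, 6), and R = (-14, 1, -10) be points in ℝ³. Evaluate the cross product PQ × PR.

PQ = (10, 18, 4)
PR = (-3, 11, -12)
i: 18·(-12) - 4·11 = -216 - 44 = -260
j: 4·(-3) - 10·(-12) = -12 - (-120) = 108
k: 10·11 - 18·(-3) = 110 - (-54) = 164
PQ × PR = (-260, 108, 164)

(-260, 108, 164)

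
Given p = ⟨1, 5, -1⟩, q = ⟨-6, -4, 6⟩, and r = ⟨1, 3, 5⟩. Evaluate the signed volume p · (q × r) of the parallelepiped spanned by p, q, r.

q × r:
i: (-4)·5 - 6·3 = -20 - 18 = -38
j: 6·1 - (-6)·5 = 6 - (-30) = 36
k: (-6)·3 - (-4)·1 = -18 - (-4) = -14
q × r = (-38, 36, -14)
p · (q × r) = 1·(-38) + 5·36 + (-1)·(-14) = -38 + 180 + 14 = 156

156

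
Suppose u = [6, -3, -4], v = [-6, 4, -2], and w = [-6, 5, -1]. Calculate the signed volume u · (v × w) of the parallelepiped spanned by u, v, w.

42

v × w:
i: 4·(-1) - (-2)·5 = -4 - (-10) = 6
j: (-2)·(-6) - (-6)·(-1) = 12 - 6 = 6
k: (-6)·5 - 4·(-6) = -30 - (-24) = -6
v × w = (6, 6, -6)
u · (v × w) = 6·6 + (-3)·6 + (-4)·(-6) = 36 - 18 + 24 = 42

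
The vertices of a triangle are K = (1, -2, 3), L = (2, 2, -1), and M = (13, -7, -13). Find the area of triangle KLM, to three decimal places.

52.175

KL = (1, 4, -4),  KM = (12, -5, -16)
i: 4·(-16) - (-4)·(-5) = -64 - 20 = -84
j: (-4)·12 - 1·(-16) = -48 - (-16) = -32
k: 1·(-5) - 4·12 = -5 - 48 = -53
KL × KM = (-84, -32, -53)
|KL × KM| = √10889 ≈ 104.3504
area = ½ · 104.3504 ≈ 52.175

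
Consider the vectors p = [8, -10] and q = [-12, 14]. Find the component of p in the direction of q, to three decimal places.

-12.799

p · q = 8·(-12) + (-10)·14 = -96 - 140 = -236
|q| = √(144 + 196) = √340 ≈ 18.4391
comp_q p = -236 / √340 ≈ -12.799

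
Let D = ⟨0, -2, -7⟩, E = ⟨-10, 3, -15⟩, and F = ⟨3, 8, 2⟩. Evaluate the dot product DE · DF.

-52

DE = E − D = (-10, 5, -8)
DF = F − D = (3, 10, 9)
DE · DF = (-10)·3 + 5·10 + (-8)·9 = -30 + 50 - 72 = -52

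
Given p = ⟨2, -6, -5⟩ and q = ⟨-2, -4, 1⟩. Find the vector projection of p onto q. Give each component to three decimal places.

p · q = 2·(-2) + (-6)·(-4) + (-5)·1 = -4 + 24 - 5 = 15
|q|² = 4 + 16 + 1 = 21
proj_q p = (15/21) · (-2, -4, 1) ≈ (-1.429, -2.857, 0.714)

(-1.429, -2.857, 0.714)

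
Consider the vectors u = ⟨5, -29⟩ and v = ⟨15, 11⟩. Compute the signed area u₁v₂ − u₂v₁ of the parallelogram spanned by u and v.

5·11 - (-29)·15 = 55 - (-435) = 490

490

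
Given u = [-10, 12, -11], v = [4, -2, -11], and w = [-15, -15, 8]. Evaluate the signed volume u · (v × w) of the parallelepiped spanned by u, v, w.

4396

v × w:
i: (-2)·8 - (-11)·(-15) = -16 - 165 = -181
j: (-11)·(-15) - 4·8 = 165 - 32 = 133
k: 4·(-15) - (-2)·(-15) = -60 - 30 = -90
v × w = (-181, 133, -90)
u · (v × w) = (-10)·(-181) + 12·133 + (-11)·(-90) = 1810 + 1596 + 990 = 4396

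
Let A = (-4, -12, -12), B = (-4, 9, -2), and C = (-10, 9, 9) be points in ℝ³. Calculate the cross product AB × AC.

(231, -60, 126)

AB = (0, 21, 10)
AC = (-6, 21, 21)
i: 21·21 - 10·21 = 441 - 210 = 231
j: 10·(-6) - 0·21 = -60 - 0 = -60
k: 0·21 - 21·(-6) = 0 - (-126) = 126
AB × AC = (231, -60, 126)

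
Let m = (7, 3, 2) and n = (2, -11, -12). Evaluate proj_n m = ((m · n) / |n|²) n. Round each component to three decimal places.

m · n = 7·2 + 3·(-11) + 2·(-12) = 14 - 33 - 24 = -43
|n|² = 4 + 121 + 144 = 269
proj_n m = (-43/269) · (2, -11, -12) ≈ (-0.320, 1.758, 1.918)

(-0.320, 1.758, 1.918)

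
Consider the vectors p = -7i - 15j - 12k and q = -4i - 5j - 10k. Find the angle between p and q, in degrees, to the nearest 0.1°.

23.3

p · q = (-7)·(-4) + (-15)·(-5) + (-12)·(-10) = 28 + 75 + 120 = 223
|p|² = 49 + 225 + 144 = 418,  |p| = √418 ≈ 20.445048
|q|² = 16 + 25 + 100 = 141,  |q| = √141 ≈ 11.874342
cos θ = 223 / (20.445048 · 11.874342) ≈ 0.91856
θ = arccos(0.91856) ≈ 23.3°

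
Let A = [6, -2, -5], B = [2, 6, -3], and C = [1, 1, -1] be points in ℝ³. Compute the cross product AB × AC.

AB = (-4, 8, 2)
AC = (-5, 3, 4)
i: 8·4 - 2·3 = 32 - 6 = 26
j: 2·(-5) - (-4)·4 = -10 - (-16) = 6
k: (-4)·3 - 8·(-5) = -12 - (-40) = 28
AB × AC = (26, 6, 28)

(26, 6, 28)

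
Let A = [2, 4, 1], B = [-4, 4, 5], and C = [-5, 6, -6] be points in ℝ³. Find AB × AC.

(-8, -70, -12)

AB = (-6, 0, 4)
AC = (-7, 2, -7)
i: 0·(-7) - 4·2 = 0 - 8 = -8
j: 4·(-7) - (-6)·(-7) = -28 - 42 = -70
k: (-6)·2 - 0·(-7) = -12 - 0 = -12
AB × AC = (-8, -70, -12)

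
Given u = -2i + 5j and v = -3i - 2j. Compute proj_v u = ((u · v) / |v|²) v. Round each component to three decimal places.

(0.923, 0.615)

u · v = (-2)·(-3) + 5·(-2) = 6 - 10 = -4
|v|² = 9 + 4 = 13
proj_v u = (-4/13) · (-3, -2) ≈ (0.923, 0.615)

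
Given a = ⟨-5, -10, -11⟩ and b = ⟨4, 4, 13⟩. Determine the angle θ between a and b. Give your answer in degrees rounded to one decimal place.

155.9

a · b = (-5)·4 + (-10)·4 + (-11)·13 = -20 - 40 - 143 = -203
|a|² = 25 + 100 + 121 = 246,  |a| = √246 ≈ 15.684387
|b|² = 16 + 16 + 169 = 201,  |b| = √201 ≈ 14.177447
cos θ = -203 / (15.684387 · 14.177447) ≈ -0.91292
θ = arccos(-0.91292) ≈ 155.9°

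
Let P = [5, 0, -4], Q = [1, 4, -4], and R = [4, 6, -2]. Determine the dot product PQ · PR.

PQ = Q − P = (-4, 4, 0)
PR = R − P = (-1, 6, 2)
PQ · PR = (-4)·(-1) + 4·6 + 0·2 = 4 + 24 + 0 = 28

28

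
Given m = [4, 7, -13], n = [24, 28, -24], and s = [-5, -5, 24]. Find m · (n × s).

-1244

n × s:
i: 28·24 - (-24)·(-5) = 672 - 120 = 552
j: (-24)·(-5) - 24·24 = 120 - 576 = -456
k: 24·(-5) - 28·(-5) = -120 - (-140) = 20
n × s = (552, -456, 20)
m · (n × s) = 4·552 + 7·(-456) + (-13)·20 = 2208 - 3192 - 260 = -1244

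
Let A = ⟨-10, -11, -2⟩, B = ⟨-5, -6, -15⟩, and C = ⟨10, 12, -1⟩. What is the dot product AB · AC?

202

AB = B − A = (5, 5, -13)
AC = C − A = (20, 23, 1)
AB · AC = 5·20 + 5·23 + (-13)·1 = 100 + 115 - 13 = 202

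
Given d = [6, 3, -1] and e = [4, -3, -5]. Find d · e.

20

d · e = 6·4 + 3·(-3) + (-1)·(-5) = 24 - 9 + 5 = 20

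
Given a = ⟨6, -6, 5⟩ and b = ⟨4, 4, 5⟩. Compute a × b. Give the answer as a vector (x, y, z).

(-50, -10, 48)

i: (-6)·5 - 5·4 = -30 - 20 = -50
j: 5·4 - 6·5 = 20 - 30 = -10
k: 6·4 - (-6)·4 = 24 - (-24) = 48
a × b = (-50, -10, 48)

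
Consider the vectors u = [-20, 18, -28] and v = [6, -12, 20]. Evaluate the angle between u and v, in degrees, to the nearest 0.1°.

163.3

u · v = (-20)·6 + 18·(-12) + (-28)·20 = -120 - 216 - 560 = -896
|u|² = 400 + 324 + 784 = 1508,  |u| = √1508 ≈ 38.832976
|v|² = 36 + 144 + 400 = 580,  |v| = √580 ≈ 24.083189
cos θ = -896 / (38.832976 · 24.083189) ≈ -0.95806
θ = arccos(-0.95806) ≈ 163.3°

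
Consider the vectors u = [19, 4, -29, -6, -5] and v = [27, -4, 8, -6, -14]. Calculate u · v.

371

u · v = 19·27 + 4·(-4) + (-29)·8 + (-6)·(-6) + (-5)·(-14) = 513 - 16 - 232 + 36 + 70 = 371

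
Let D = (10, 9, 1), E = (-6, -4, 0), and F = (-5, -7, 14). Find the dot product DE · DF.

DE = E − D = (-16, -13, -1)
DF = F − D = (-15, -16, 13)
DE · DF = (-16)·(-15) + (-13)·(-16) + (-1)·13 = 240 + 208 - 13 = 435

435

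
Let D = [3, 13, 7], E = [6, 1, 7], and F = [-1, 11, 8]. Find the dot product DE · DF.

DE = E − D = (3, -12, 0)
DF = F − D = (-4, -2, 1)
DE · DF = 3·(-4) + (-12)·(-2) + 0·1 = -12 + 24 + 0 = 12

12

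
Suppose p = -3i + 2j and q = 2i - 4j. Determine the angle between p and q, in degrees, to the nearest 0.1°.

p · q = (-3)·2 + 2·(-4) = -6 - 8 = -14
|p|² = 9 + 4 = 13,  |p| = √13 ≈ 3.605551
|q|² = 4 + 16 = 20,  |q| = √20 ≈ 4.472136
cos θ = -14 / (3.605551 · 4.472136) ≈ -0.86824
θ = arccos(-0.86824) ≈ 150.3°

150.3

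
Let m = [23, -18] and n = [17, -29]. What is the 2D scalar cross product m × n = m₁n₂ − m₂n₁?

23·(-29) - (-18)·17 = -667 - (-306) = -361

-361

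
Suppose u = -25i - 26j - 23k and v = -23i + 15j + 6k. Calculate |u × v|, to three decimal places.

1201.454

i: (-26)·6 - (-23)·15 = -156 - (-345) = 189
j: (-23)·(-23) - (-25)·6 = 529 - (-150) = 679
k: (-25)·15 - (-26)·(-23) = -375 - 598 = -973
u × v = (189, 679, -973)
|u × v| = √(189² + 679² + (-973)²) = √1443491 ≈ 1201.4537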